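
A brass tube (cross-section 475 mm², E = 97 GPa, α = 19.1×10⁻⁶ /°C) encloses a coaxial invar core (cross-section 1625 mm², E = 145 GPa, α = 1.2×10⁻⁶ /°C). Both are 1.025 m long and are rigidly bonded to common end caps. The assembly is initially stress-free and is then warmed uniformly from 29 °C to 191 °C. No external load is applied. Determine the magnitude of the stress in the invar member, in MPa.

σ ≈ 68.8 MPa (tensile)

The brass has the larger α, so on heating it would change length more than the invar if both were free. The rigid plates force a common final length, so the brass is put into compression and the invar into tension, with equal and opposite forces P (no external load).
Compatibility of the two members (thermal + elastic change equal): (α₁ − α₂)ΔT = P·[1/(A₁E₁) + 1/(A₂E₂)].
|α₁ − α₂|·ΔT = 17.9×10⁻⁶ × 162 = 0.0029.
1/(A₁E₁) + 1/(A₂E₂) = 1/(475×97×10³) + 1/(1625×145×10³) = 2.595×10⁻⁸ N⁻¹.
P = 0.0029 / 2.595×10⁻⁸ = 111800 N = 111.8 kN.
σ_{invar} = P/A₂ = 111800/1625 = 68.77 MPa, tensile.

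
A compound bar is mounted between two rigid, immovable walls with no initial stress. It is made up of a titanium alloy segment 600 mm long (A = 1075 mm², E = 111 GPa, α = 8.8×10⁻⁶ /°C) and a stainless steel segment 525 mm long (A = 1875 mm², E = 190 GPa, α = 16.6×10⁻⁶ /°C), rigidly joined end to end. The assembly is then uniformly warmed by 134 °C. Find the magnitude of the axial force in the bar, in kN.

Free thermal expansion of the whole bar: Σ αᵢΔT Lᵢ = 8.8×10⁻⁶×134×600 + 16.6×10⁻⁶×134×525 = 1.875 mm.
The walls prevent any net length change, so an axial force P (same in every segment) develops. Compatibility: P · Σ Lᵢ/(AᵢEᵢ) = δ_free.
Σ Lᵢ/(AᵢEᵢ) = 600/(1075×111×10³) + 525/(1875×190×10³) = 6.502×10⁻⁶ mm/N.
Hence P = δ_free / Σ(L/AE) = 1.875/6.502×10⁻⁶ = 288.4 kN (compressive).

P ≈ 288 kN (compressive)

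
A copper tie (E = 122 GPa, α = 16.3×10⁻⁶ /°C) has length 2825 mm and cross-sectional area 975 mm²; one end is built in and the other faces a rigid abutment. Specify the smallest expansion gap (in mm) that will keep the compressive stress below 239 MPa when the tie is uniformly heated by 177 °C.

With no wall the tie would lengthen by αΔT L = 16.3×10⁻⁶ × 177 × 2825 = 8.15 mm.
A stress of 239 MPa corresponds to the wall pushing the tie back by σL/E = 239×2825/(122×10³) = 5.534 mm.
The gap must absorb the remainder: g_min = 8.15 − 5.534 = 2.616 mm.

g ≈ 2.62 mm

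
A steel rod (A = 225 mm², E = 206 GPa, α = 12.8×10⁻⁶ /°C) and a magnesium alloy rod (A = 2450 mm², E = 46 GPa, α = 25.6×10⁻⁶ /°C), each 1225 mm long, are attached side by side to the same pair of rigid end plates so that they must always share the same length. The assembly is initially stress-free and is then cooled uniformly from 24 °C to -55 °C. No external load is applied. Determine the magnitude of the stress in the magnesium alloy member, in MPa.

σ ≈ 13.6 MPa (tensile)

Both members must finish at the same length. With the larger α, the magnesium alloy tends to over-contract; the plates restrain it, putting the magnesium alloy in tension and the steel in compression. With no external load the two internal forces are equal and opposite, magnitude P.
Equating the net (thermal + elastic) strains gives |α₁ − α₂|·ΔT = P·[1/(A₁E₁) + 1/(A₂E₂)].
|α₁ − α₂|·ΔT = 12.8×10⁻⁶ × 79 = 0.001011.
1/(A₁E₁) + 1/(A₂E₂) = 1/(225×206×10³) + 1/(2450×46×10³) = 3.045×10⁻⁸ N⁻¹.
So P = 0.001011 / 3.045×10⁻⁸ = 33.21 kN.
σ_{magnesium alloy} = P/A₂ = 33210/2450 = 13.56 MPa, tensile.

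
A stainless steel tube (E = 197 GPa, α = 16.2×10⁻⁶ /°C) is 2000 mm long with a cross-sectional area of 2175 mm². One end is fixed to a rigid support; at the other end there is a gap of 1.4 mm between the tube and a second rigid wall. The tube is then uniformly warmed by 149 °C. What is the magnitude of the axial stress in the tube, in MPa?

σ ≈ 338 MPa (compressive)

If the wall were absent the tube would grow by αΔT L = 16.2×10⁻⁶ × 149 × 2000 = 4.828 mm.
The gap closes (δ_free > 1.4 mm) and the wall then resists a further 4.828 − 1.4 = 3.428 mm of expansion.
That suppressed elongation corresponds to σ = E·Δ/L = 197×10³ × 3.428/2000 = 337.6 MPa.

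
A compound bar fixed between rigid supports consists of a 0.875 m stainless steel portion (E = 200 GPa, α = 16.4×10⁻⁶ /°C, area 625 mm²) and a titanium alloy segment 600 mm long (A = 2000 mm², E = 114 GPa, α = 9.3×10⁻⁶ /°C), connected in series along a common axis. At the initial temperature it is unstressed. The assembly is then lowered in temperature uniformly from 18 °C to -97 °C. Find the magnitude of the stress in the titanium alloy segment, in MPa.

Free thermal contraction of the whole bar: Σ αᵢΔT Lᵢ = 16.4×10⁻⁶×115×875 + 9.3×10⁻⁶×115×600 = 2.292 mm.
The rigid supports impose zero overall length change; the single axial force P common to all segments must satisfy P Σ Lᵢ/(AᵢEᵢ) = δ_free.
Σ Lᵢ/(AᵢEᵢ) = 875/(625×200×10³) + 600/(2000×114×10³) = 9.632×10⁻⁶ mm/N.
So P = 2.292 / 9.632×10⁻⁶ = 238 kN, tensile.
σ_{titanium alloy} = P / A = 238000 / 2000 = 119 MPa.

σ ≈ 119 MPa (tensile)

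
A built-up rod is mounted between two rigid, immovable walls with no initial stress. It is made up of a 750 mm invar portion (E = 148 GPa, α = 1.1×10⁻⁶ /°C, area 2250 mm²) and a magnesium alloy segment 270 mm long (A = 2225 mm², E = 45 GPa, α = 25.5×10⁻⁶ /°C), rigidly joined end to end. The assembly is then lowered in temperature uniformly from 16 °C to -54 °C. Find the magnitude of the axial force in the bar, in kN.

With the walls removed the bar would change length by δ_free = Σ αᵢΔT Lᵢ = 1.1×10⁻⁶×70×750 + 25.5×10⁻⁶×70×270 = 0.5397 mm.
Since the ends are fixed, an axial force P builds up, equal in every segment, with P · Σ Lᵢ/(AᵢEᵢ) = δ_free.
Σ Lᵢ/(AᵢEᵢ) = 750/(2250×148×10³) + 270/(2225×45×10³) = 4.949×10⁻⁶ mm/N.
P = 0.5397 / 4.949×10⁻⁶ = 109100 N = 109.1 kN, tensile.

P ≈ 109 kN (tensile)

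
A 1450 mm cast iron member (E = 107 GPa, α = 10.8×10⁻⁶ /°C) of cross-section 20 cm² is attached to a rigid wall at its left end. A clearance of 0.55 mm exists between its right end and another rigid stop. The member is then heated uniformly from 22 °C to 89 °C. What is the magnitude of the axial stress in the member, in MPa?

Free thermal elongation = αΔT L = 10.8×10⁻⁶ × 67 × 1450 = 1.049 mm.
This exceeds the 0.55 mm gap, so the wall pushes back. The portion of expansion that must be recovered elastically is δ_free − gap = 1.049 − 0.55 = 0.4992 mm.
That suppressed elongation corresponds to σ = E·Δ/L = 107×10³ × 0.4992/1450 = 36.84 MPa.

σ ≈ 36.8 MPa (compressive)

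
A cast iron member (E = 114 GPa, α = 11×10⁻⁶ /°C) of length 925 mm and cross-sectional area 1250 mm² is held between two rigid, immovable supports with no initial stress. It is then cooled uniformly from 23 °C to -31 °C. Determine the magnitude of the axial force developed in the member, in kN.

P ≈ 84.6 kN (tensile)

With zero net strain, σ = E·αΔT = 114 GPa × 11×10⁻⁶ × 54 = 67.72 MPa.
Axial force P = σA = 67.72 × 1250 = 84640 N = 84.64 kN, tensile.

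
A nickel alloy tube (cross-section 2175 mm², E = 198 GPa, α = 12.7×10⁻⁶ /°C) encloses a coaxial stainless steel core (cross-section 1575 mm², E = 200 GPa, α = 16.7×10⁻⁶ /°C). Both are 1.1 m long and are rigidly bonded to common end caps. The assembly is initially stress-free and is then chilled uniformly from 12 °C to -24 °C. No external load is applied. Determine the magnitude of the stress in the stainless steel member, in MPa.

Both members must finish at the same length. With the larger α, the stainless steel tends to over-contract; the plates restrain it, putting the stainless steel in tension and the nickel alloy in compression. With no external load the two internal forces are equal and opposite, magnitude P.
Setting the final lengths equal and cancelling L: (α₁ − α₂)ΔT = P/(A₁E₁) + P/(A₂E₂).
|α₁ − α₂|·ΔT = 4×10⁻⁶ × 36 = 0.000144.
1/(A₁E₁) + 1/(A₂E₂) = 1/(2175×198×10³) + 1/(1575×200×10³) = 5.497×10⁻⁹ N⁻¹.
So P = 0.000144 / 5.497×10⁻⁹ = 26.2 kN.
σ_{stainless steel} = P/A₂ = 26200/1575 = 16.63 MPa, tensile.

σ ≈ 16.6 MPa (tensile)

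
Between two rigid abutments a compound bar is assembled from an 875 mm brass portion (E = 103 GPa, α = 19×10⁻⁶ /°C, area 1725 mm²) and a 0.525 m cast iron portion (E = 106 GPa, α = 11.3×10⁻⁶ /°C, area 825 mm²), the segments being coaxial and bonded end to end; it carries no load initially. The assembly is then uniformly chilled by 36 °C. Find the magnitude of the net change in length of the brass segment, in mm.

If the supports were absent, the total length change would be Σ αᵢΔT Lᵢ = 19×10⁻⁶×36×875 + 11.3×10⁻⁶×36×525 = 0.8121 mm.
The rigid supports impose zero overall length change; the single axial force P common to all segments must satisfy P Σ Lᵢ/(AᵢEᵢ) = δ_free.
Σ Lᵢ/(AᵢEᵢ) = 875/(1725×103×10³) + 525/(825×106×10³) = 1.093×10⁻⁵ mm/N.
So P = 0.8121 / 1.093×10⁻⁵ = 74.31 kN, tensile.
For the brass segment, free thermal change = 19×10⁻⁶×36×875 = 0.5985 mm and elastic change from P = 74310×875/(1725×103×10³) = 0.366 mm; these oppose, so the net change is 0.233 mm (segment shortens).

|ΔL| ≈ 0.233 mm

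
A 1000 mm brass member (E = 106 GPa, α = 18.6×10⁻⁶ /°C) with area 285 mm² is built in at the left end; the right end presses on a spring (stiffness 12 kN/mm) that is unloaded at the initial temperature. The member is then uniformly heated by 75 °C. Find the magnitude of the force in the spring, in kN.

P ≈ 12 kN

The unrestrained thermal change is αΔT L = 18.6×10⁻⁶ × 75 × 1000 = 1.395 mm.
With a force P in the spring, the elastic change of the member is PL/(AE) and that of the spring is P/k; compatibility requires their sum to equal δ_free.
So P = δ_free / [L/(AE) + 1/k] = 1.395 / [ 1000/(285×106×10³) + 1/(12×10³) ].
P = 1.395 / 0.0001164 = 11980 N.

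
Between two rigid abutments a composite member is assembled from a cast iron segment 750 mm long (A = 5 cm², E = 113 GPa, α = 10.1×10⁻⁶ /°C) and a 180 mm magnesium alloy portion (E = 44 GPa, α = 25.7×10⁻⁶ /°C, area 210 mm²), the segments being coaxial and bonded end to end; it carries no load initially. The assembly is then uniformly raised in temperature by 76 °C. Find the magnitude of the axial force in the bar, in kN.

With the walls removed the bar would change length by δ_free = Σ αᵢΔT Lᵢ = 10.1×10⁻⁶×76×750 + 25.7×10⁻⁶×76×180 = 0.9273 mm.
The walls prevent any net length change, so an axial force P (same in every segment) develops. Compatibility: P · Σ Lᵢ/(AᵢEᵢ) = δ_free.
The series flexibility is Σ Lᵢ/(AᵢEᵢ) = 750/(500×113×10³) + 180/(210×44×10³) = 3.275×10⁻⁵ mm/N.
So P = 0.9273 / 3.275×10⁻⁵ = 28.31 kN, compressive.

P ≈ 28.3 kN (compressive)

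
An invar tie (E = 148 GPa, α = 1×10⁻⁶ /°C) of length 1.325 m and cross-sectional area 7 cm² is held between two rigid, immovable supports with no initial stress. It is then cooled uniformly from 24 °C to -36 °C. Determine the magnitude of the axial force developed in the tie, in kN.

P ≈ 6.22 kN (tensile)

With zero net strain, σ = E·αΔT = 148 GPa × 1×10⁻⁶ × 60 = 8.88 MPa.
P = AEαΔT = 700 × 148×10³ × 1×10⁻⁶ × 60 = 6.216 kN (tensile).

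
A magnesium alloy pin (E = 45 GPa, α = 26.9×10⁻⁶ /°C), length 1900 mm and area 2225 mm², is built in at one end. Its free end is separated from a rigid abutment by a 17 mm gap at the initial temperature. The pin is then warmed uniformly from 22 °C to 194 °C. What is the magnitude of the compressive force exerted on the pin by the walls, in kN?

Unrestrained expansion: δ_free = αΔT L = 26.9×10⁻⁶ × 172 × 1900 = 8.791 mm.
This is smaller than the 17 mm clearance, so the pin expands freely without reaching the stop — the stress is zero.

P ≈ 0 kN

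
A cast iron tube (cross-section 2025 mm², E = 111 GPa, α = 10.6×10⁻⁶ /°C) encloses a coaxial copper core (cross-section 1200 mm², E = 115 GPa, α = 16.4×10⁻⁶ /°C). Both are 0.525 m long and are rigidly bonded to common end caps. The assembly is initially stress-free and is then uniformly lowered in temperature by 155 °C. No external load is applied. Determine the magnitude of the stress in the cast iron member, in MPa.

σ ≈ 38 MPa (compressive)

The copper has the larger α, so on cooling it would change length more than the cast iron if both were free. The rigid plates force a common final length, so the copper is put into tension and the cast iron into compression, with equal and opposite forces P (no external load).
Compatibility of the two members (thermal + elastic change equal): (α₁ − α₂)ΔT = P·[1/(A₁E₁) + 1/(A₂E₂)].
|α₁ − α₂|·ΔT = 5.8×10⁻⁶ × 155 = 0.000899.
1/(A₁E₁) + 1/(A₂E₂) = 1/(2025×111×10³) + 1/(1200×115×10³) = 1.17×10⁻⁸ N⁻¹.
So P = 0.000899 / 1.17×10⁻⁸ = 76.87 kN.
σ_{cast iron} = P/A₁ = 76870/2025 = 37.96 MPa, compressive.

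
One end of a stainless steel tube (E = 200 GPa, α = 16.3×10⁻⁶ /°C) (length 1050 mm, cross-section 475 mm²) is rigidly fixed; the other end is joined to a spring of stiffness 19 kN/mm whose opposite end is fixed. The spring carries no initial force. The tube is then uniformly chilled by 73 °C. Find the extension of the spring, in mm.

Free thermal contraction: δ_free = αΔT L = 16.3×10⁻⁶ × 73 × 1050 = 1.249 mm.
With a force P in the spring, the elastic change of the tube is PL/(AE) and that of the spring is P/k; compatibility requires their sum to equal δ_free.
So P = δ_free / [L/(AE) + 1/k] = 1.249 / [ 1050/(475×200×10³) + 1/(19×10³) ].
P = 1.249 / 6.368×10⁻⁵ = 19620 N.
Spring extension = P/k = 19620/(19×10³) = 1.033 mm.

δ ≈ 1.03 mm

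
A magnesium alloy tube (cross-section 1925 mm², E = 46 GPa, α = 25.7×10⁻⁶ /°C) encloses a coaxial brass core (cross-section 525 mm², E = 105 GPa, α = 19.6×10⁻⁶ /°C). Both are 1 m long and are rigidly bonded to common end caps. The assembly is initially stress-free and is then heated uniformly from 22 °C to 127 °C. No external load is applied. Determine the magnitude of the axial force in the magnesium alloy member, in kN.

P ≈ 21.8 kN (compressive in the magnesium alloy)

Equilibrium of a rigid end plate with no external load gives equal and opposite internal forces ±P in the two members. Since α_{magnesium alloy} > α_{brass}, heating drives the magnesium alloy into compression and the brass into tension.
Compatibility of the two members (thermal + elastic change equal): (α₁ − α₂)ΔT = P·[1/(A₁E₁) + 1/(A₂E₂)].
|α₁ − α₂|·ΔT = 6.1×10⁻⁶ × 105 = 0.0006405.
1/(A₁E₁) + 1/(A₂E₂) = 1/(1925×46×10³) + 1/(525×105×10³) = 2.943×10⁻⁸ N⁻¹.
So P = 0.0006405 / 2.943×10⁻⁸ = 21.76 kN.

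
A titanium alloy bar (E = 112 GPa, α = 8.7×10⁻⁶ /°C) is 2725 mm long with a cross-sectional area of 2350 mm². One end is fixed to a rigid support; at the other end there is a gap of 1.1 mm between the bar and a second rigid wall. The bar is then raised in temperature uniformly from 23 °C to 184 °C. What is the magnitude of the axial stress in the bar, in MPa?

σ ≈ 112 MPa (compressive)

Unrestrained expansion: δ_free = αΔT L = 8.7×10⁻⁶ × 161 × 2725 = 3.817 mm.
The gap closes (δ_free > 1.1 mm) and the wall then resists a further 3.817 − 1.1 = 2.717 mm of expansion.
That suppressed elongation corresponds to σ = E·Δ/L = 112×10³ × 2.717/2725 = 111.7 MPa.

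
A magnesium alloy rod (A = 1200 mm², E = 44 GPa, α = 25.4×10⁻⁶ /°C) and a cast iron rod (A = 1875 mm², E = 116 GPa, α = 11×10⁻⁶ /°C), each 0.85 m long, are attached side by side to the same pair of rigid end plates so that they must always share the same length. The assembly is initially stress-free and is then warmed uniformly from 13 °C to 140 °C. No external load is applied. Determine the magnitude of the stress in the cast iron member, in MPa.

σ ≈ 41.4 MPa (tensile)

Equilibrium of a rigid end plate with no external load gives equal and opposite internal forces ±P in the two members. Since α_{magnesium alloy} > α_{cast iron}, heating drives the magnesium alloy into compression and the cast iron into tension.
Equating the net (thermal + elastic) strains gives |α₁ − α₂|·ΔT = P·[1/(A₁E₁) + 1/(A₂E₂)].
|α₁ − α₂|·ΔT = 14.4×10⁻⁶ × 127 = 0.001829.
1/(A₁E₁) + 1/(A₂E₂) = 1/(1200×44×10³) + 1/(1875×116×10³) = 2.354×10⁻⁸ N⁻¹.
P = 0.001829 / 2.354×10⁻⁸ = 77700 N = 77.7 kN.
σ_{cast iron} = P/A₂ = 77700/1875 = 41.44 MPa, tensile.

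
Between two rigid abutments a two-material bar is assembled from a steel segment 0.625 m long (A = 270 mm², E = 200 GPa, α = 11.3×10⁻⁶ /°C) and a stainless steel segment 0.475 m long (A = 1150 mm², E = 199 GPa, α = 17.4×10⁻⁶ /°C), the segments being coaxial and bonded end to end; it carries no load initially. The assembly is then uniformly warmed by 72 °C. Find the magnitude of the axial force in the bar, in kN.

P ≈ 80.9 kN (compressive)

If the supports were absent, the total length change would be Σ αᵢΔT Lᵢ = 11.3×10⁻⁶×72×625 + 17.4×10⁻⁶×72×475 = 1.104 mm.
Since the ends are fixed, an axial force P builds up, equal in every segment, with P · Σ Lᵢ/(AᵢEᵢ) = δ_free.
The series flexibility is Σ Lᵢ/(AᵢEᵢ) = 625/(270×200×10³) + 475/(1150×199×10³) = 1.365×10⁻⁵ mm/N.
P = 1.104 / 1.365×10⁻⁵ = 80850 N = 80.85 kN, compressive.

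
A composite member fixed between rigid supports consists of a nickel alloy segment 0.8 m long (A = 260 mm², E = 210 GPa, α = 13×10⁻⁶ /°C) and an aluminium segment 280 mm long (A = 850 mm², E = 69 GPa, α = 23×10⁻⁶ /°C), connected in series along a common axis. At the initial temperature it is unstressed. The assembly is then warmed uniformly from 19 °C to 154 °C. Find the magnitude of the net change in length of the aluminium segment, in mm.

|ΔL| ≈ 0.311 mm

With the walls removed the bar would change length by δ_free = Σ αᵢΔT Lᵢ = 13×10⁻⁶×135×800 + 23×10⁻⁶×135×280 = 2.273 mm.
The walls prevent any net length change, so an axial force P (same in every segment) develops. Compatibility: P · Σ Lᵢ/(AᵢEᵢ) = δ_free.
Σ Lᵢ/(AᵢEᵢ) = 800/(260×210×10³) + 280/(850×69×10³) = 1.943×10⁻⁵ mm/N.
P = 2.273 / 1.943×10⁻⁵ = 117000 N = 117 kN, compressive.
For the aluminium segment, free thermal change = 23×10⁻⁶×135×280 = 0.8694 mm and elastic change from P = 117000×280/(850×69×10³) = 0.5587 mm; these oppose, so the net change is 0.311 mm (segment lengthens).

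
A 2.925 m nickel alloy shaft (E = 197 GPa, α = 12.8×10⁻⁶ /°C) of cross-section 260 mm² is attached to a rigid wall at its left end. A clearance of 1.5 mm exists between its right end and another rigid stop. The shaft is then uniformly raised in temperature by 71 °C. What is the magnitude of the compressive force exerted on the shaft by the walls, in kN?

P ≈ 20.3 kN

If the wall were absent the shaft would grow by αΔT L = 12.8×10⁻⁶ × 71 × 2925 = 2.658 mm.
This exceeds the 1.5 mm gap, so the wall pushes back. The portion of expansion that must be recovered elastically is δ_free − gap = 2.658 − 1.5 = 1.158 mm.
That suppressed elongation corresponds to σ = E·Δ/L = 197×10³ × 1.158/2925 = 78.01 MPa.
Force on the wall = σA = 78.01 × 260 mm² = 20.28 kN.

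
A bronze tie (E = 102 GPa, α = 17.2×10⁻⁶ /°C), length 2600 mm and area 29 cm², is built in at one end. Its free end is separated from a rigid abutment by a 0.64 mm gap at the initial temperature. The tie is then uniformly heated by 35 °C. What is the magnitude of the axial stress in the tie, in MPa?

σ ≈ 36.3 MPa (compressive)

Unrestrained expansion: δ_free = αΔT L = 17.2×10⁻⁶ × 35 × 2600 = 1.565 mm.
The gap closes (δ_free > 0.64 mm) and the wall then resists a further 1.565 − 0.64 = 0.9252 mm of expansion.
Compatibility: PL/(AE) = 0.9252 mm, so σ = P/A = E × (0.9252/2600) = 36.3 MPa.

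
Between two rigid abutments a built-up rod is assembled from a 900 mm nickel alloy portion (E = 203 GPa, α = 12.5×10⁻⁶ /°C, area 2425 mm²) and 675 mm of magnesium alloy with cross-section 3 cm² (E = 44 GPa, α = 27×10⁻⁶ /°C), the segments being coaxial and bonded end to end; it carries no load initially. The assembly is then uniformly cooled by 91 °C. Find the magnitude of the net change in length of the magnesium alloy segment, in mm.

|ΔL| ≈ 0.931 mm

If the supports were absent, the total length change would be Σ αᵢΔT Lᵢ = 12.5×10⁻⁶×91×900 + 27×10⁻⁶×91×675 = 2.682 mm.
The walls prevent any net length change, so an axial force P (same in every segment) develops. Compatibility: P · Σ Lᵢ/(AᵢEᵢ) = δ_free.
Σ Lᵢ/(AᵢEᵢ) = 900/(2425×203×10³) + 675/(300×44×10³) = 5.296×10⁻⁵ mm/N.
Hence P = δ_free / Σ(L/AE) = 2.682/5.296×10⁻⁵ = 50.64 kN (tensile).
For the magnesium alloy segment, free thermal change = 27×10⁻⁶×91×675 = 1.658 mm and elastic change from P = 50640×675/(300×44×10³) = 2.59 mm; these oppose, so the net change is 0.931 mm (segment lengthens).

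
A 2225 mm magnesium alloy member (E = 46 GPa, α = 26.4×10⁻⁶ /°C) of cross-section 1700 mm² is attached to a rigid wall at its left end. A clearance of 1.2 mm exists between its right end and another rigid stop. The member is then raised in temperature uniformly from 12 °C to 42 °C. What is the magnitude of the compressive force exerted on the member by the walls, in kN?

If the wall were absent the member would grow by αΔT L = 26.4×10⁻⁶ × 30 × 2225 = 1.762 mm.
This exceeds the 1.2 mm gap, so the wall pushes back. The portion of expansion that must be recovered elastically is δ_free − gap = 1.762 − 1.2 = 0.5622 mm.
That suppressed elongation corresponds to σ = E·Δ/L = 46×10³ × 0.5622/2225 = 11.62 MPa.
P = σA = 11.62 × 1700 = 19.76 kN.

P ≈ 19.8 kN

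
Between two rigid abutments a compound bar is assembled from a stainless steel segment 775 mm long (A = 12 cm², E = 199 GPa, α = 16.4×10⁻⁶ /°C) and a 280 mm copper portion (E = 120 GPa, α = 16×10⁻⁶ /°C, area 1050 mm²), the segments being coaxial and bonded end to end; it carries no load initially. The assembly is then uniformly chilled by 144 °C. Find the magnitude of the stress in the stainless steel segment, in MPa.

With the walls removed the bar would change length by δ_free = Σ αᵢΔT Lᵢ = 16.4×10⁻⁶×144×775 + 16×10⁻⁶×144×280 = 2.475 mm.
Since the ends are fixed, an axial force P builds up, equal in every segment, with P · Σ Lᵢ/(AᵢEᵢ) = δ_free.
The series flexibility is Σ Lᵢ/(AᵢEᵢ) = 775/(1200×199×10³) + 280/(1050×120×10³) = 5.468×10⁻⁶ mm/N.
So P = 2.475 / 5.468×10⁻⁶ = 452.7 kN, tensile.
σ_{stainless steel} = P / A = 452700 / 1200 = 377.3 MPa.

σ ≈ 377 MPa (tensile)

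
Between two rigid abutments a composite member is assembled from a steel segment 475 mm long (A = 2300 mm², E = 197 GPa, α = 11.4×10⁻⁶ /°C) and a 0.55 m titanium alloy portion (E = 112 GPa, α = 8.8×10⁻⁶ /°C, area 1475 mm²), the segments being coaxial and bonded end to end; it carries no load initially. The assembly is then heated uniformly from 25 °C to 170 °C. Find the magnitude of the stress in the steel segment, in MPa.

σ ≈ 148 MPa (compressive)

With the walls removed the bar would change length by δ_free = Σ αᵢΔT Lᵢ = 11.4×10⁻⁶×145×475 + 8.8×10⁻⁶×145×550 = 1.487 mm.
Since the ends are fixed, an axial force P builds up, equal in every segment, with P · Σ Lᵢ/(AᵢEᵢ) = δ_free.
Σ Lᵢ/(AᵢEᵢ) = 475/(2300×197×10³) + 550/(1475×112×10³) = 4.378×10⁻⁶ mm/N.
Hence P = δ_free / Σ(L/AE) = 1.487/4.378×10⁻⁶ = 339.7 kN (compressive).
σ_{steel} = P / A = 339700 / 2300 = 147.7 MPa.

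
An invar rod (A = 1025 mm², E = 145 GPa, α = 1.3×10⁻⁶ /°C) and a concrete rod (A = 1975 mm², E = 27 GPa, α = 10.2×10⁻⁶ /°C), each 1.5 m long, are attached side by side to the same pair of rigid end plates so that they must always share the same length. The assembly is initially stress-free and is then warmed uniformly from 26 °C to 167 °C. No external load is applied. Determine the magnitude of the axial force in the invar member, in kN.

Both members must finish at the same length. With the larger α, the concrete tends to over-expand; the plates restrain it, putting the concrete in compression and the invar in tension. With no external load the two internal forces are equal and opposite, magnitude P.
Setting the final lengths equal and cancelling L: (α₁ − α₂)ΔT = P/(A₁E₁) + P/(A₂E₂).
|α₁ − α₂|·ΔT = 8.9×10⁻⁶ × 141 = 0.001255.
1/(A₁E₁) + 1/(A₂E₂) = 1/(1025×145×10³) + 1/(1975×27×10³) = 2.548×10⁻⁸ N⁻¹.
So P = 0.001255 / 2.548×10⁻⁸ = 49.25 kN.

P ≈ 49.2 kN (tensile in the invar)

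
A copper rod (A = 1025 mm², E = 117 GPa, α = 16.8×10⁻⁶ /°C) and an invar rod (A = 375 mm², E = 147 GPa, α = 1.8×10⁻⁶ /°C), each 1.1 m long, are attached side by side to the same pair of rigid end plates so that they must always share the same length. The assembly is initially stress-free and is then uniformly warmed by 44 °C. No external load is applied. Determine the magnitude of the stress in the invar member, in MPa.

The copper has the larger α, so on heating it would change length more than the invar if both were free. The rigid plates force a common final length, so the copper is put into compression and the invar into tension, with equal and opposite forces P (no external load).
Equating the net (thermal + elastic) strains gives |α₁ − α₂|·ΔT = P·[1/(A₁E₁) + 1/(A₂E₂)].
|α₁ − α₂|·ΔT = 15×10⁻⁶ × 44 = 0.00066.
1/(A₁E₁) + 1/(A₂E₂) = 1/(1025×117×10³) + 1/(375×147×10³) = 2.648×10⁻⁸ N⁻¹.
P = 0.00066 / 2.648×10⁻⁸ = 24930 N = 24.93 kN.
σ_{invar} = P/A₂ = 24930/375 = 66.47 MPa, tensile.

σ ≈ 66.5 MPa (tensile)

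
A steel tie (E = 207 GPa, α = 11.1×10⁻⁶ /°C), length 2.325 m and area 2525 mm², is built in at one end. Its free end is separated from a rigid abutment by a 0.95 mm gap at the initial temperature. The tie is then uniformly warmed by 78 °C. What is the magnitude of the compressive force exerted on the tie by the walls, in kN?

P ≈ 239 kN

Free thermal elongation = αΔT L = 11.1×10⁻⁶ × 78 × 2325 = 2.013 mm.
This exceeds the 0.95 mm gap, so the wall pushes back. The portion of expansion that must be recovered elastically is δ_free − gap = 2.013 − 0.95 = 1.063 mm.
Compatibility: PL/(AE) = 1.063 mm, so σ = P/A = E × (1.063/2325) = 94.64 MPa.
P = σA = 94.64 × 2525 = 239 kN.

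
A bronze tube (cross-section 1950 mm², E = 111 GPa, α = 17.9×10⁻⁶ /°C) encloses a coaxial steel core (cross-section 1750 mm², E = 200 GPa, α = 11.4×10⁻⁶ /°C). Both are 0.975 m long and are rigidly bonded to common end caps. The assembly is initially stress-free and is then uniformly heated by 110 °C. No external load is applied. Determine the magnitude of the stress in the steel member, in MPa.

Equilibrium of a rigid end plate with no external load gives equal and opposite internal forces ±P in the two members. Since α_{bronze} > α_{steel}, heating drives the bronze into compression and the steel into tension.
Setting the final lengths equal and cancelling L: (α₁ − α₂)ΔT = P/(A₁E₁) + P/(A₂E₂).
|α₁ − α₂|·ΔT = 6.5×10⁻⁶ × 110 = 0.000715.
1/(A₁E₁) + 1/(A₂E₂) = 1/(1950×111×10³) + 1/(1750×200×10³) = 7.477×10⁻⁹ N⁻¹.
So P = 0.000715 / 7.477×10⁻⁹ = 95.62 kN.
σ_{steel} = P/A₂ = 95620/1750 = 54.64 MPa, tensile.

σ ≈ 54.6 MPa (tensile)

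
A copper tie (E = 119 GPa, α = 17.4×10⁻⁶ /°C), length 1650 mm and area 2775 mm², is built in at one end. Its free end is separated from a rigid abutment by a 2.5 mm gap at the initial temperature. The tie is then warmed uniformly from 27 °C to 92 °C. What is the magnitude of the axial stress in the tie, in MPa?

σ ≈ 0 MPa

Unrestrained expansion: δ_free = αΔT L = 17.4×10⁻⁶ × 65 × 1650 = 1.866 mm.
This is smaller than the 2.5 mm clearance, so the tie expands freely without reaching the stop — the stress is zero.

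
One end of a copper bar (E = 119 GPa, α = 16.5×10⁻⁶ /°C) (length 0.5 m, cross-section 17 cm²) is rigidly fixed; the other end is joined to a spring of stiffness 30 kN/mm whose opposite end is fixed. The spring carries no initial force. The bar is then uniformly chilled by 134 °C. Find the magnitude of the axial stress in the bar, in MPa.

σ ≈ 18.2 MPa (tensile)

The unrestrained thermal change is αΔT L = 16.5×10⁻⁶ × 134 × 500 = 1.105 mm.
Let P be the tensile force in the spring. The bar extends elastically by PL/(AE) and the spring stretches by P/k; together these equal δ_free.
So P = δ_free / [L/(AE) + 1/k] = 1.105 / [ 500/(1700×119×10³) + 1/(30×10³) ].
P = 1.105 / 3.58×10⁻⁵ = 30880 N.
σ = P/A = 30880/1700 = 18.16 MPa.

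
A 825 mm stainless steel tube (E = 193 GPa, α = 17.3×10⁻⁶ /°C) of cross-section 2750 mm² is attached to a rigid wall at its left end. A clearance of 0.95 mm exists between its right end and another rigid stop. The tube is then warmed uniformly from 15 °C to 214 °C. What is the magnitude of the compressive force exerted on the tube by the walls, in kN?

If the wall were absent the tube would grow by αΔT L = 17.3×10⁻⁶ × 199 × 825 = 2.84 mm.
The gap closes (δ_free > 0.95 mm) and the wall then resists a further 2.84 − 0.95 = 1.89 mm of expansion.
Compatibility: PL/(AE) = 1.89 mm, so σ = P/A = E × (1.89/825) = 442.2 MPa.
P = σA = 442.2 × 2750 = 1216 kN.

P ≈ 1220 kN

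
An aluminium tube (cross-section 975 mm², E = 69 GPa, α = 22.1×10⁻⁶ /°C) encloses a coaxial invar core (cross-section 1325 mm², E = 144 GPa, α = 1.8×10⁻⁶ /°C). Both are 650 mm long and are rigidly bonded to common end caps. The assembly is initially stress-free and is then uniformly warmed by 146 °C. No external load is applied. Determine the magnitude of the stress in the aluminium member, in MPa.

σ ≈ 151 MPa (compressive)

Equilibrium of a rigid end plate with no external load gives equal and opposite internal forces ±P in the two members. Since α_{aluminium} > α_{invar}, heating drives the aluminium into compression and the invar into tension.
Setting the final lengths equal and cancelling L: (α₁ − α₂)ΔT = P/(A₁E₁) + P/(A₂E₂).
|α₁ − α₂|·ΔT = 20.3×10⁻⁶ × 146 = 0.002964.
1/(A₁E₁) + 1/(A₂E₂) = 1/(975×69×10³) + 1/(1325×144×10³) = 2.011×10⁻⁸ N⁻¹.
So P = 0.002964 / 2.011×10⁻⁸ = 147.4 kN.
σ_{aluminium} = P/A₁ = 147400/975 = 151.2 MPa, compressive.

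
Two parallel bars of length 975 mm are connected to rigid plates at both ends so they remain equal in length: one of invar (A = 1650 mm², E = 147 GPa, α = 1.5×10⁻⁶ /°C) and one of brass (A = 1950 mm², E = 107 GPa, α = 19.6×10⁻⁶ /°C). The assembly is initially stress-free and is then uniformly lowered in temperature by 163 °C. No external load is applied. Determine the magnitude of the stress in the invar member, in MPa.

Both members must finish at the same length. With the larger α, the brass tends to over-contract; the plates restrain it, putting the brass in tension and the invar in compression. With no external load the two internal forces are equal and opposite, magnitude P.
Compatibility of the two members (thermal + elastic change equal): (α₁ − α₂)ΔT = P·[1/(A₁E₁) + 1/(A₂E₂)].
|α₁ − α₂|·ΔT = 18.1×10⁻⁶ × 163 = 0.00295.
1/(A₁E₁) + 1/(A₂E₂) = 1/(1650×147×10³) + 1/(1950×107×10³) = 8.916×10⁻⁹ N⁻¹.
So P = 0.00295 / 8.916×10⁻⁹ = 330.9 kN.
σ_{invar} = P/A₁ = 330900/1650 = 200.6 MPa, compressive.

σ ≈ 201 MPa (compressive)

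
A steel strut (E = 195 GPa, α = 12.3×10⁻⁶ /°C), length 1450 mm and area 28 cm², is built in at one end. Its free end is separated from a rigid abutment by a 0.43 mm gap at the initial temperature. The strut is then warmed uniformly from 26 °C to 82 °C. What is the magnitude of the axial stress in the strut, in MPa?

Free thermal elongation = αΔT L = 12.3×10⁻⁶ × 56 × 1450 = 0.9988 mm.
After closing the 0.43 mm clearance, 0.9988 − 0.43 = 0.5688 mm of expansion remains to be suppressed by the wall.
Compatibility: PL/(AE) = 0.5688 mm, so σ = P/A = E × (0.5688/1450) = 76.49 MPa.

σ ≈ 76.5 MPa (compressive)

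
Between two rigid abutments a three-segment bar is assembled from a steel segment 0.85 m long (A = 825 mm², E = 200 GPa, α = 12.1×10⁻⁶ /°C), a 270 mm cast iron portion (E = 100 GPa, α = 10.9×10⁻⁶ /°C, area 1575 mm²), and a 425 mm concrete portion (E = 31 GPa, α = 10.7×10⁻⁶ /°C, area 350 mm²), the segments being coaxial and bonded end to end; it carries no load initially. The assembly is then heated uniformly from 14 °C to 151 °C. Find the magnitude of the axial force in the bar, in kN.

P ≈ 52.9 kN (compressive)

Free thermal expansion of the whole bar: Σ αᵢΔT Lᵢ = 12.1×10⁻⁶×137×850 + 10.9×10⁻⁶×137×270 + 10.7×10⁻⁶×137×425 = 2.435 mm.
Since the ends are fixed, an axial force P builds up, equal in every segment, with P · Σ Lᵢ/(AᵢEᵢ) = δ_free.
The series flexibility is Σ Lᵢ/(AᵢEᵢ) = 850/(825×200×10³) + 270/(1575×100×10³) + 425/(350×31×10³) = 4.604×10⁻⁵ mm/N.
P = 2.435 / 4.604×10⁻⁵ = 52900 N = 52.9 kN, compressive.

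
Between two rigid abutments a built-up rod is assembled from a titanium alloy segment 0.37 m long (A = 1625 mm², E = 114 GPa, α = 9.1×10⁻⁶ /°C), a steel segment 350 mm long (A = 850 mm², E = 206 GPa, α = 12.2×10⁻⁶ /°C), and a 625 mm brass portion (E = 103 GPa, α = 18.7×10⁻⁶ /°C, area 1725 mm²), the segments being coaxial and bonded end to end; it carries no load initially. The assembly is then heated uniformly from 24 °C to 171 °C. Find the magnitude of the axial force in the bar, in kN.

P ≈ 378 kN (compressive)

If the supports were absent, the total length change would be Σ αᵢΔT Lᵢ = 9.1×10⁻⁶×147×370 + 12.2×10⁻⁶×147×350 + 18.7×10⁻⁶×147×625 = 2.841 mm.
Since the ends are fixed, an axial force P builds up, equal in every segment, with P · Σ Lᵢ/(AᵢEᵢ) = δ_free.
The series flexibility is Σ Lᵢ/(AᵢEᵢ) = 370/(1625×114×10³) + 350/(850×206×10³) + 625/(1725×103×10³) = 7.514×10⁻⁶ mm/N.
So P = 2.841 / 7.514×10⁻⁶ = 378.1 kN, compressive.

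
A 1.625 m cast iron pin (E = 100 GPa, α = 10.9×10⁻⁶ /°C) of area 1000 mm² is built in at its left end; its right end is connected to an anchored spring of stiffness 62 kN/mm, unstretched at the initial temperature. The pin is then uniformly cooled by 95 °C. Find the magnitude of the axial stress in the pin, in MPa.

Free thermal contraction: δ_free = αΔT L = 10.9×10⁻⁶ × 95 × 1625 = 1.683 mm.
With a force P in the spring, the elastic change of the pin is PL/(AE) and that of the spring is P/k; compatibility requires their sum to equal δ_free.
So P = δ_free / [L/(AE) + 1/k] = 1.683 / [ 1625/(1000×100×10³) + 1/(62×10³) ].
P = 1.683 / 3.238×10⁻⁵ = 51970 N.
σ = P/A = 51970/1000 = 51.97 MPa.

σ ≈ 52 MPa (tensile)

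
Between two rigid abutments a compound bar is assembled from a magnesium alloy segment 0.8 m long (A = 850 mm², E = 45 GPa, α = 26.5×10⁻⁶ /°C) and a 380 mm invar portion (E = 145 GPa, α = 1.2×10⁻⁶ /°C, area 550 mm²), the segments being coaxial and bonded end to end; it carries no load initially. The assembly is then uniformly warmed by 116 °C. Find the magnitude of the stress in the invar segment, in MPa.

Free thermal expansion of the whole bar: Σ αᵢΔT Lᵢ = 26.5×10⁻⁶×116×800 + 1.2×10⁻⁶×116×380 = 2.512 mm.
The walls prevent any net length change, so an axial force P (same in every segment) develops. Compatibility: P · Σ Lᵢ/(AᵢEᵢ) = δ_free.
The series flexibility is Σ Lᵢ/(AᵢEᵢ) = 800/(850×45×10³) + 380/(550×145×10³) = 2.568×10⁻⁵ mm/N.
Hence P = δ_free / Σ(L/AE) = 2.512/2.568×10⁻⁵ = 97.82 kN (compressive).
σ_{invar} = P / A = 97820 / 550 = 177.9 MPa.

σ ≈ 178 MPa (compressive)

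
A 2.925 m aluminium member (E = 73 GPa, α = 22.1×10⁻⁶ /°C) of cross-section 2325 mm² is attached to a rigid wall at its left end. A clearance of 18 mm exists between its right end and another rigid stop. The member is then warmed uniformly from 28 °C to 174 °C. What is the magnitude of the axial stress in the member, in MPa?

If the wall were absent the member would grow by αΔT L = 22.1×10⁻⁶ × 146 × 2925 = 9.438 mm.
Since δ_free = 9.44 mm is less than the 18 mm gap, the member never touches the wall. No axial force develops.

σ ≈ 0 MPa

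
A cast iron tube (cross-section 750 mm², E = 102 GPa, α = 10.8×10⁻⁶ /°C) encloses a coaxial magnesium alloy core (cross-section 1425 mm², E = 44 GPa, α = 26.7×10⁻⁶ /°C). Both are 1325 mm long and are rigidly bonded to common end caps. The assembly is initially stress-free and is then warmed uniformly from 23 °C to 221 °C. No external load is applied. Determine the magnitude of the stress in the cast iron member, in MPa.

σ ≈ 145 MPa (tensile)

The magnesium alloy has the larger α, so on heating it would change length more than the cast iron if both were free. The rigid plates force a common final length, so the magnesium alloy is put into compression and the cast iron into tension, with equal and opposite forces P (no external load).
Setting the final lengths equal and cancelling L: (α₁ − α₂)ΔT = P/(A₁E₁) + P/(A₂E₂).
|α₁ − α₂|·ΔT = 15.9×10⁻⁶ × 198 = 0.003148.
1/(A₁E₁) + 1/(A₂E₂) = 1/(750×102×10³) + 1/(1425×44×10³) = 2.902×10⁻⁸ N⁻¹.
So P = 0.003148 / 2.902×10⁻⁸ = 108.5 kN.
σ_{cast iron} = P/A₁ = 108500/750 = 144.6 MPa, tensile.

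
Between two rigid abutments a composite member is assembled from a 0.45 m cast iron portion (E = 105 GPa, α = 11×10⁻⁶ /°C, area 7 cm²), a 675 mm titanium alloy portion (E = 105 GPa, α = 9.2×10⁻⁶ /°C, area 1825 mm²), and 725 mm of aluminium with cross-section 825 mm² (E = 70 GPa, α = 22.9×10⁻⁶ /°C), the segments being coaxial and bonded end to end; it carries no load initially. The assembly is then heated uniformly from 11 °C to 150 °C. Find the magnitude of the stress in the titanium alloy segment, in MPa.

σ ≈ 95.3 MPa (compressive)

With the walls removed the bar would change length by δ_free = Σ αᵢΔT Lᵢ = 11×10⁻⁶×139×450 + 9.2×10⁻⁶×139×675 + 22.9×10⁻⁶×139×725 = 3.859 mm.
The walls prevent any net length change, so an axial force P (same in every segment) develops. Compatibility: P · Σ Lᵢ/(AᵢEᵢ) = δ_free.
Σ Lᵢ/(AᵢEᵢ) = 450/(700×105×10³) + 675/(1825×105×10³) + 725/(825×70×10³) = 2.22×10⁻⁵ mm/N.
So P = 3.859 / 2.22×10⁻⁵ = 173.8 kN, compressive.
σ_{titanium alloy} = P / A = 173800 / 1825 = 95.25 MPa.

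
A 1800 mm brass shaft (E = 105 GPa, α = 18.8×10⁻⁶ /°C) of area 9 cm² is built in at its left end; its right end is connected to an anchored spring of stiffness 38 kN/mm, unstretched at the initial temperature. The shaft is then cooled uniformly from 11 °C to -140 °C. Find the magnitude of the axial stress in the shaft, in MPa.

σ ≈ 125 MPa (tensile)

Free thermal contraction: δ_free = αΔT L = 18.8×10⁻⁶ × 151 × 1800 = 5.11 mm.
Let P be the tensile force in the spring. The shaft extends elastically by PL/(AE) and the spring stretches by P/k; together these equal δ_free.
P [ L/(AE) + 1/k ] = δ_free → P [ 1800/(900×105×10³) + 1/(38×10³) ] = 5.11.
P = 5.11 / 4.536×10⁻⁵ = 112600 N.
σ = P/A = 112600/900 = 125.2 MPa.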